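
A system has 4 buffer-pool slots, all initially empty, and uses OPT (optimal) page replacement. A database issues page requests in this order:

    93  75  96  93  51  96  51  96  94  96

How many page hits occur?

93: fault, frames {93}
75: fault, frames {93,75}
96: fault, frames {93,75,96}
93: hit
51: fault, frames {93,75,96,51}
96: hit
51: hit
96: hit
94: fault, evict 51, frames {93,75,96,94}
96: hit
Hits: 5.

5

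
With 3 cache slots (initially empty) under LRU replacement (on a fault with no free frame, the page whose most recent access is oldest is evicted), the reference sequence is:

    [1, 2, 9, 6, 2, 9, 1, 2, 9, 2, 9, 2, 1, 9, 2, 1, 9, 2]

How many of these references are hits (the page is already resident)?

13

1 -> fault, frames (1)
2 -> fault, frames (1 2)
9 -> fault, frames (1 2 9)
6 -> fault, evict 1, frames (2 9 6)
2 -> hit
9 -> hit
1 -> fault, evict 6, frames (2 9 1)
2 -> hit
9 -> hit
2 -> hit
9 -> hit
2 -> hit
1 -> hit
9 -> hit
2 -> hit
1 -> hit
9 -> hit
2 -> hit
Hits: 13.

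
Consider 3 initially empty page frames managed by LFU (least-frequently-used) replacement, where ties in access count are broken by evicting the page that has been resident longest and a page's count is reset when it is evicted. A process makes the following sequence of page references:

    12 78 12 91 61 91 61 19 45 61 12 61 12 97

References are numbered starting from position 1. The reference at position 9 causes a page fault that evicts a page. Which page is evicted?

19

pos 1: 12 -> miss, frames {12}
pos 2: 78 -> miss, frames {12,78}
pos 3: 12 -> hit
pos 4: 91 -> miss, frames {12,78,91}
pos 5: 61 -> miss, evict 78, frames {12,91,61}
pos 6: 91 -> hit
pos 7: 61 -> hit
pos 8: 19 -> miss, evict 12, frames {91,61,19}
pos 9: 45 -> miss, evict 19, frames {91,61,45}
At position 9, page 19 is evicted.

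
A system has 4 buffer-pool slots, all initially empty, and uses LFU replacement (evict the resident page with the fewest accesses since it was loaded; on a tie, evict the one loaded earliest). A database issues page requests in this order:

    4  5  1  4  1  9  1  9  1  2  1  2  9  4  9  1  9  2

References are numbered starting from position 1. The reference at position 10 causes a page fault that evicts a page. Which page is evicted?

pos 1: 4: fault, frames (4)
pos 2: 5: fault, frames (4 5)
pos 3: 1: fault, frames (4 5 1)
pos 4: 4: hit
pos 5: 1: hit
pos 6: 9: fault, frames (4 5 1 9)
pos 7: 1: hit
pos 8: 9: hit
pos 9: 1: hit
pos 10: 2: fault, evict 5, frames (4 1 9 2)
At position 10, page 5 is evicted.

5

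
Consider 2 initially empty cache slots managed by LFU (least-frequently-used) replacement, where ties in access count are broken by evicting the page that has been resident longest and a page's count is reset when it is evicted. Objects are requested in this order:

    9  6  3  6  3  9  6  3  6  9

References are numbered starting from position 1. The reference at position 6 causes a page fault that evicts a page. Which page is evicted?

6

pos 1: 9 → miss, frames (9)
pos 2: 6 → miss, frames (9 6)
pos 3: 3 → miss, evict 9, frames (6 3)
pos 4: 6 → hit
pos 5: 3 → hit
pos 6: 9 → miss, evict 6, frames (3 9)
At position 6, page 6 is evicted.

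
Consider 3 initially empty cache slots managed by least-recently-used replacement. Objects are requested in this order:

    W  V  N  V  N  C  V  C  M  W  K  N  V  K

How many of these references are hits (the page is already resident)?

W: miss, frames (W)
V: miss, frames (W V)
N: miss, frames (W V N)
V: hit
N: hit
C: miss, evict W, frames (V N C)
V: hit
C: hit
M: miss, evict N, frames (V C M)
W: miss, evict V, frames (C M W)
K: miss, evict C, frames (M W K)
N: miss, evict M, frames (W K N)
V: miss, evict W, frames (K N V)
K: hit
Hits: 5.

5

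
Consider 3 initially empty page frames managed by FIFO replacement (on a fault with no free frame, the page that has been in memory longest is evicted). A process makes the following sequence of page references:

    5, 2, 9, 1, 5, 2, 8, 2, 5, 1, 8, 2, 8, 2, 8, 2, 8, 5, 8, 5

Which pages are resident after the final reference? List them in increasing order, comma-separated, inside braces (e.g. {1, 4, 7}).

{1, 5, 8}

5 -> fault, frames [5]
2 -> fault, frames [5, 2]
9 -> fault, frames [5, 2, 9]
1 -> fault, evict 5, frames [2, 9, 1]
5 -> fault, evict 2, frames [9, 1, 5]
2 -> fault, evict 9, frames [1, 5, 2]
8 -> fault, evict 1, frames [5, 2, 8]
2 -> hit
5 -> hit
1 -> fault, evict 5, frames [2, 8, 1]
8 -> hit
2 -> hit
8 -> hit
2 -> hit
8 -> hit
2 -> hit
8 -> hit
5 -> fault, evict 2, frames [8, 1, 5]
8 -> hit
5 -> hit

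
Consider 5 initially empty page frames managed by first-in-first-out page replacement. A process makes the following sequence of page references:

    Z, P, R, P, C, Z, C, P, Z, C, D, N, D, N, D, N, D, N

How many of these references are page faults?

6

Z: miss, frames [Z]
P: miss, frames [Z, P]
R: miss, frames [Z, P, R]
P: hit
C: miss, frames [Z, P, R, C]
Z: hit
C: hit
P: hit
Z: hit
C: hit
D: miss, frames [Z, P, R, C, D]
N: miss, evict Z, frames [P, R, C, D, N]
D: hit
N: hit
D: hit
N: hit
D: hit
N: hit
Page faults: 6.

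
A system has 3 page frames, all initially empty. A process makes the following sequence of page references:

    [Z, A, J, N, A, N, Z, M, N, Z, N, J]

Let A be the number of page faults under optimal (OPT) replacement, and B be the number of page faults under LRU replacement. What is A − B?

Under OPT: F F F F . . . F . . . F → 6 faults.
Under LRU: F F F F . . F F . . . F → 7 faults.
A − B = 6 − 7 = -1.

-1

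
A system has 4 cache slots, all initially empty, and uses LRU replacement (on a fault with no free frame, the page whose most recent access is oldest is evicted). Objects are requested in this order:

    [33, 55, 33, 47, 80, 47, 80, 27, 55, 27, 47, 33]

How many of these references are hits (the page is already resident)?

5

33 -> fault, frames {33}
55 -> fault, frames {33,55}
33 -> hit
47 -> fault, frames {55,33,47}
80 -> fault, frames {55,33,47,80}
47 -> hit
80 -> hit
27 -> fault, evict 55, frames {33,47,80,27}
55 -> fault, evict 33, frames {47,80,27,55}
27 -> hit
47 -> hit
33 -> fault, evict 80, frames {55,27,47,33}
Hits: 5.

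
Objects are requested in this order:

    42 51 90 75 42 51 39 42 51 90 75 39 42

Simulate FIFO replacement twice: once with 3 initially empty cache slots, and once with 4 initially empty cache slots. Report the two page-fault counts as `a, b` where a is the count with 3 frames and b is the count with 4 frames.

10, 11

3 frames: F F F F F F F . . F F . F → 10 faults.
4 frames: F F F F . . F F F F F F F → 11 faults.
11 > 10: adding a frame increased faults — Belady's anomaly.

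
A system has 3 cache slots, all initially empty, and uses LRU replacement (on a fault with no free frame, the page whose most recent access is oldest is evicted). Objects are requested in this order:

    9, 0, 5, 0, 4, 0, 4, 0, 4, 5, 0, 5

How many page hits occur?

8

9: miss, frames [9]
0: miss, frames [9, 0]
5: miss, frames [9, 0, 5]
0: hit
4: miss, evict 9, frames [5, 0, 4]
0: hit
4: hit
0: hit
4: hit
5: hit
0: hit
5: hit
Hits: 8.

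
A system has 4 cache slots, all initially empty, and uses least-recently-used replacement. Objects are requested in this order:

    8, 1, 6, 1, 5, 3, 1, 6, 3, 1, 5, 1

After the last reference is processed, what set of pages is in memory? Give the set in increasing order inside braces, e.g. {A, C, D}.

8 → miss, frames (8)
1 → miss, frames (8 1)
6 → miss, frames (8 1 6)
1 → hit
5 → miss, frames (8 6 1 5)
3 → miss, evict 8, frames (6 1 5 3)
1 → hit
6 → hit
3 → hit
1 → hit
5 → hit
1 → hit

{1, 3, 5, 6}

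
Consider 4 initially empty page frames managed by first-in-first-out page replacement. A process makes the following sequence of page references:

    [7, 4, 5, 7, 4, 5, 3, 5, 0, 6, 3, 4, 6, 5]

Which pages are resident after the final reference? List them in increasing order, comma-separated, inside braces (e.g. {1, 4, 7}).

7 -> miss, frames {7}
4 -> miss, frames {7,4}
5 -> miss, frames {7,4,5}
7 -> hit
4 -> hit
5 -> hit
3 -> miss, frames {7,4,5,3}
5 -> hit
0 -> miss, evict 7, frames {4,5,3,0}
6 -> miss, evict 4, frames {5,3,0,6}
3 -> hit
4 -> miss, evict 5, frames {3,0,6,4}
6 -> hit
5 -> miss, evict 3, frames {0,6,4,5}

{0, 4, 5, 6}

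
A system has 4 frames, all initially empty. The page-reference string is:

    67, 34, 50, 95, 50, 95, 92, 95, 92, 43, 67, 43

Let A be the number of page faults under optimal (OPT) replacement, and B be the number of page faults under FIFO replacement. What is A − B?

Under OPT: F F F F . . F . . F . . → 6 faults.
Under FIFO: F F F F . . F . . F F . → 7 faults.
A − B = 6 − 7 = -1.

-1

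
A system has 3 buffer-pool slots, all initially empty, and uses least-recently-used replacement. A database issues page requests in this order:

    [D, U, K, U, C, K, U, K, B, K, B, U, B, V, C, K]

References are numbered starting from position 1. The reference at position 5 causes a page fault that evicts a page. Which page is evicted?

D

pos 1: D: fault, frames [D]
pos 2: U: fault, frames [D, U]
pos 3: K: fault, frames [D, U, K]
pos 4: U: hit
pos 5: C: fault, evict D, frames [K, U, C]
At position 5, page D is evicted.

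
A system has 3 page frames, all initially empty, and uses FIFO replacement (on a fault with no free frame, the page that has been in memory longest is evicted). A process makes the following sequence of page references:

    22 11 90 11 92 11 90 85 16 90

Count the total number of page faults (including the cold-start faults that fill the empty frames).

22: miss, frames (22)
11: miss, frames (22 11)
90: miss, frames (22 11 90)
11: hit
92: miss, evict 22, frames (11 90 92)
11: hit
90: hit
85: miss, evict 11, frames (90 92 85)
16: miss, evict 90, frames (92 85 16)
90: miss, evict 92, frames (85 16 90)
Page faults: 7.

7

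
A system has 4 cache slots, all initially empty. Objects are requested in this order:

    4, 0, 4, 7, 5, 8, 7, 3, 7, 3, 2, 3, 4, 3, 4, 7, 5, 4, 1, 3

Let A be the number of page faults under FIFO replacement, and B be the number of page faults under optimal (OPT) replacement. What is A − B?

3

Under FIFO: F F . F F F . F . . F . F . . F F . F F → 12 faults.
Under OPT: F F . F F F . F . . F . . . . . F . F . → 9 faults.
A − B = 12 − 9 = 3.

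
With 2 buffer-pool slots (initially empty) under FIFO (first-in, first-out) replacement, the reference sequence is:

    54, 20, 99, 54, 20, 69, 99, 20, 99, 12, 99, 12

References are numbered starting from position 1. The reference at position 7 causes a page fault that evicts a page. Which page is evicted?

20

pos 1: 54 → miss, frames (54)
pos 2: 20 → miss, frames (54 20)
pos 3: 99 → miss, evict 54, frames (20 99)
pos 4: 54 → miss, evict 20, frames (99 54)
pos 5: 20 → miss, evict 99, frames (54 20)
pos 6: 69 → miss, evict 54, frames (20 69)
pos 7: 99 → miss, evict 20, frames (69 99)
At position 7, page 20 is evicted.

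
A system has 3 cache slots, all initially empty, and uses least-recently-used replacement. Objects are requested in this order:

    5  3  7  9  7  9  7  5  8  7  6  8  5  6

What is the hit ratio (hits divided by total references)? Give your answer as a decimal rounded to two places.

0.43

5: miss, frames {5}
3: miss, frames {5,3}
7: miss, frames {5,3,7}
9: miss, evict 5, frames {3,7,9}
7: hit
9: hit
7: hit
5: miss, evict 3, frames {9,7,5}
8: miss, evict 9, frames {7,5,8}
7: hit
6: miss, evict 5, frames {8,7,6}
8: hit
5: miss, evict 7, frames {6,8,5}
6: hit
Hits: 6 of 14 references → 6/14 = 0.4286.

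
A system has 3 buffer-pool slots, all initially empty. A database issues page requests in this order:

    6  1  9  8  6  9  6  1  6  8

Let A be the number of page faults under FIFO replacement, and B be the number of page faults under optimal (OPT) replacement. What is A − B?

1

Under FIFO: F F F F F . . F . . → 6 faults.
Under OPT: F F F F . . . F . . → 5 faults.
A − B = 6 − 5 = 1.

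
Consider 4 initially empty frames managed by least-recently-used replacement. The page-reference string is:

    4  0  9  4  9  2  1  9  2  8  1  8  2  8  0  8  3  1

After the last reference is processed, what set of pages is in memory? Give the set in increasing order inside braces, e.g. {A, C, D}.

4 → miss, frames (4)
0 → miss, frames (4 0)
9 → miss, frames (4 0 9)
4 → hit
9 → hit
2 → miss, frames (0 4 9 2)
1 → miss, evict 0, frames (4 9 2 1)
9 → hit
2 → hit
8 → miss, evict 4, frames (1 9 2 8)
1 → hit
8 → hit
2 → hit
8 → hit
0 → miss, evict 9, frames (1 2 8 0)
8 → hit
3 → miss, evict 1, frames (2 0 8 3)
1 → miss, evict 2, frames (0 8 3 1)

{0, 1, 3, 8}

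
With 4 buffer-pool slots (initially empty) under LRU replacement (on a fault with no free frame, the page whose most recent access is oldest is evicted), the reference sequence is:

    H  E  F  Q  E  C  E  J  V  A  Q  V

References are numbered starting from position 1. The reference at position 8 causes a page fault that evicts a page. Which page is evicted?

pos 1: H -> miss, frames [H]
pos 2: E -> miss, frames [H, E]
pos 3: F -> miss, frames [H, E, F]
pos 4: Q -> miss, frames [H, E, F, Q]
pos 5: E -> hit
pos 6: C -> miss, evict H, frames [F, Q, E, C]
pos 7: E -> hit
pos 8: J -> miss, evict F, frames [Q, C, E, J]
At position 8, page F is evicted.

F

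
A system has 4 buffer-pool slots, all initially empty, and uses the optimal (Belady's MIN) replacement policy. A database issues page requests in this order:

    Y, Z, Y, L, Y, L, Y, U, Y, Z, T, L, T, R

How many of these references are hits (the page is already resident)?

8

Y -> miss, frames [Y]
Z -> miss, frames [Y, Z]
Y -> hit
L -> miss, frames [Y, Z, L]
Y -> hit
L -> hit
Y -> hit
U -> miss, frames [Y, Z, L, U]
Y -> hit
Z -> hit
T -> miss, evict U, frames [Y, Z, L, T]
L -> hit
T -> hit
R -> miss, evict T, frames [Y, Z, L, R]
Hits: 8.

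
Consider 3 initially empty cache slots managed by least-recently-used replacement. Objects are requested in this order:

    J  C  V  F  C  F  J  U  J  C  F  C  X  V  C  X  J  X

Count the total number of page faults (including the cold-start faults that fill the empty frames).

J -> fault, frames [J]
C -> fault, frames [J, C]
V -> fault, frames [J, C, V]
F -> fault, evict J, frames [C, V, F]
C -> hit
F -> hit
J -> fault, evict V, frames [C, F, J]
U -> fault, evict C, frames [F, J, U]
J -> hit
C -> fault, evict F, frames [U, J, C]
F -> fault, evict U, frames [J, C, F]
C -> hit
X -> fault, evict J, frames [F, C, X]
V -> fault, evict F, frames [C, X, V]
C -> hit
X -> hit
J -> fault, evict V, frames [C, X, J]
X -> hit
Page faults: 11.

11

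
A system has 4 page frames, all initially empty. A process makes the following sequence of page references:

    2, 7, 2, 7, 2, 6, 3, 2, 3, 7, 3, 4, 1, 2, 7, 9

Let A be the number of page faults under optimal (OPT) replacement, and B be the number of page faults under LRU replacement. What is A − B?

Under OPT: F F . . . F F . . . . F F . . F → 7 faults.
Under LRU: F F . . . F F . . . . F F F F F → 9 faults.
A − B = 7 − 9 = -2.

-2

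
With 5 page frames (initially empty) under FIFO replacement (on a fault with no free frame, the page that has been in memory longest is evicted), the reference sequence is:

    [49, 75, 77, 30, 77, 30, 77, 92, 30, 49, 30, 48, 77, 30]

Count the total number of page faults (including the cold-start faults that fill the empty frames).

6

49 -> fault, frames [49]
75 -> fault, frames [49, 75]
77 -> fault, frames [49, 75, 77]
30 -> fault, frames [49, 75, 77, 30]
77 -> hit
30 -> hit
77 -> hit
92 -> fault, frames [49, 75, 77, 30, 92]
30 -> hit
49 -> hit
30 -> hit
48 -> fault, evict 49, frames [75, 77, 30, 92, 48]
77 -> hit
30 -> hit
Page faults: 6.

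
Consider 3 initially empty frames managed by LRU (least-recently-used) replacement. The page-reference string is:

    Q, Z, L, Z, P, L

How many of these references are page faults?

Q → miss, frames (Q)
Z → miss, frames (Q Z)
L → miss, frames (Q Z L)
Z → hit
P → miss, evict Q, frames (L Z P)
L → hit
Page faults: 4.

4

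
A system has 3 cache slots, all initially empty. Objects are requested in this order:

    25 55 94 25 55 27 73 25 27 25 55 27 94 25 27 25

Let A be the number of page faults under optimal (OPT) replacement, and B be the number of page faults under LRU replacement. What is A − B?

Under OPT: F F F . . F F . . . F . F . . . → 7 faults.
Under LRU: F F F . . F F F . . F . F F . . → 9 faults.
A − B = 7 − 9 = -2.

-2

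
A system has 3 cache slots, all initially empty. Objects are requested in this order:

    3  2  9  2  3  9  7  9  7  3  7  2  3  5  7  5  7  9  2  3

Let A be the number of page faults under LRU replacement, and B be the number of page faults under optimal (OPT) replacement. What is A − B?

2

Under LRU: F F F . . . F . . . . F . F F . . F F F → 10 faults.
Under OPT: F F F . . . F . . . . F . F . . . F . F → 8 faults.
A − B = 10 − 8 = 2.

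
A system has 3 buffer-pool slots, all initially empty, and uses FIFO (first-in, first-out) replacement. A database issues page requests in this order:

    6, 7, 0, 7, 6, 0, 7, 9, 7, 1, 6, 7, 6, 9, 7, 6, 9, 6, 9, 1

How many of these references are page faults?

9

6 -> miss, frames (6)
7 -> miss, frames (6 7)
0 -> miss, frames (6 7 0)
7 -> hit
6 -> hit
0 -> hit
7 -> hit
9 -> miss, evict 6, frames (7 0 9)
7 -> hit
1 -> miss, evict 7, frames (0 9 1)
6 -> miss, evict 0, frames (9 1 6)
7 -> miss, evict 9, frames (1 6 7)
6 -> hit
9 -> miss, evict 1, frames (6 7 9)
7 -> hit
6 -> hit
9 -> hit
6 -> hit
9 -> hit
1 -> miss, evict 6, frames (7 9 1)
Page faults: 9.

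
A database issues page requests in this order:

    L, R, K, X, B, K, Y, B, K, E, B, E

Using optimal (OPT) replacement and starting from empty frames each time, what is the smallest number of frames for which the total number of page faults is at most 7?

3

f=1: 12 faults
f=2: 8 faults
f=3: 7 faults
f=4: 7 faults
f=5: 7 faults
f=6: 7 faults
f=7: 7 faults
Smallest f with faults ≤ 7 is 3.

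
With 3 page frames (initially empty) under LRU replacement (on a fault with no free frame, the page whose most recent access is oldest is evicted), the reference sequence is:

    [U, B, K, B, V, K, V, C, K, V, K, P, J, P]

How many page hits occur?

7

U → fault, frames [U]
B → fault, frames [U, B]
K → fault, frames [U, B, K]
B → hit
V → fault, evict U, frames [K, B, V]
K → hit
V → hit
C → fault, evict B, frames [K, V, C]
K → hit
V → hit
K → hit
P → fault, evict C, frames [V, K, P]
J → fault, evict V, frames [K, P, J]
P → hit
Hits: 7.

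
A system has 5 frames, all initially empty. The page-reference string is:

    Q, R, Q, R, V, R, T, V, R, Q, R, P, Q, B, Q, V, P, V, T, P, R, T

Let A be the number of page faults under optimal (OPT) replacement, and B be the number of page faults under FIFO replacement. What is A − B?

-1

Under OPT: F F . . F . F . . . . F . F . . . . . . F . → 7 faults.
Under FIFO: F F . . F . F . . . . F . F F . . . . . F . → 8 faults.
A − B = 7 − 8 = -1.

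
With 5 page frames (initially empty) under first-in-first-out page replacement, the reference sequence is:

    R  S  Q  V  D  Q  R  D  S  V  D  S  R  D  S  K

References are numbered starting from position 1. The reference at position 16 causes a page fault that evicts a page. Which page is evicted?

pos 1: R: miss, frames {R}
pos 2: S: miss, frames {R,S}
pos 3: Q: miss, frames {R,S,Q}
pos 4: V: miss, frames {R,S,Q,V}
pos 5: D: miss, frames {R,S,Q,V,D}
pos 6: Q: hit
pos 7: R: hit
pos 8: D: hit
pos 9: S: hit
pos 10: V: hit
pos 11: D: hit
pos 12: S: hit
pos 13: R: hit
pos 14: D: hit
pos 15: S: hit
pos 16: K: miss, evict R, frames {S,Q,V,D,K}
At position 16, page R is evicted.

R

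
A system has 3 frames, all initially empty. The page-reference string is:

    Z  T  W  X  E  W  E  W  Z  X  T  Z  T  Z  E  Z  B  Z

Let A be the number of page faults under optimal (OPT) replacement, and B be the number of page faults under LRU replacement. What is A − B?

Under OPT: F F F F F . . . . F F . . . . . F . → 8 faults.
Under LRU: F F F F F . . . F F F . . . F . F . → 10 faults.
A − B = 8 − 10 = -2.

-2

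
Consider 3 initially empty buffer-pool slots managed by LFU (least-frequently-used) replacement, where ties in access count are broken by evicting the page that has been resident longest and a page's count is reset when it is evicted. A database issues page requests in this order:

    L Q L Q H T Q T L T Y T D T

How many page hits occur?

L → miss, frames (L)
Q → miss, frames (L Q)
L → hit
Q → hit
H → miss, frames (L Q H)
T → miss, evict H, frames (L Q T)
Q → hit
T → hit
L → hit
T → hit
Y → miss, evict L, frames (Q T Y)
T → hit
D → miss, evict Y, frames (Q T D)
T → hit
Hits: 8.

8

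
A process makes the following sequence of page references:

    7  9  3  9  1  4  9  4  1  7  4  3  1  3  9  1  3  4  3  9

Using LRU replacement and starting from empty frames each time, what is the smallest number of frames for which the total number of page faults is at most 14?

3

f=1: 20 faults
f=2: 16 faults
f=3: 11 faults
f=4: 8 faults
f=5: 5 faults
Smallest f with faults ≤ 14 is 3.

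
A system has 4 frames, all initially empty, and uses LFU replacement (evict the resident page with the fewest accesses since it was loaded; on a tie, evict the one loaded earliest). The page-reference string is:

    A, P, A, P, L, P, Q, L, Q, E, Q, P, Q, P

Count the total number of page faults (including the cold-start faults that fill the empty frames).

A -> fault, frames (A)
P -> fault, frames (A P)
A -> hit
P -> hit
L -> fault, frames (A P L)
P -> hit
Q -> fault, frames (A P L Q)
L -> hit
Q -> hit
E -> fault, evict A, frames (P L Q E)
Q -> hit
P -> hit
Q -> hit
P -> hit
Page faults: 5.

5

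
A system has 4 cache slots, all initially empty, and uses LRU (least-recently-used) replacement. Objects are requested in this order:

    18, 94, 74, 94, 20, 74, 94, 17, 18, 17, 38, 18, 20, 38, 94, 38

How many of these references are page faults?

18 → fault, frames [18]
94 → fault, frames [18, 94]
74 → fault, frames [18, 94, 74]
94 → hit
20 → fault, frames [18, 74, 94, 20]
74 → hit
94 → hit
17 → fault, evict 18, frames [20, 74, 94, 17]
18 → fault, evict 20, frames [74, 94, 17, 18]
17 → hit
38 → fault, evict 74, frames [94, 18, 17, 38]
18 → hit
20 → fault, evict 94, frames [17, 38, 18, 20]
38 → hit
94 → fault, evict 17, frames [18, 20, 38, 94]
38 → hit
Page faults: 9.

9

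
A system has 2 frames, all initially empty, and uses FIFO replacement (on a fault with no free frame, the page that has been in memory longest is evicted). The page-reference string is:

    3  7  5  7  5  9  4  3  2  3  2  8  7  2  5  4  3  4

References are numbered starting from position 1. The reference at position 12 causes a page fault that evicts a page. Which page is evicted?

3

pos 1: 3 -> fault, frames [3]
pos 2: 7 -> fault, frames [3, 7]
pos 3: 5 -> fault, evict 3, frames [7, 5]
pos 4: 7 -> hit
pos 5: 5 -> hit
pos 6: 9 -> fault, evict 7, frames [5, 9]
pos 7: 4 -> fault, evict 5, frames [9, 4]
pos 8: 3 -> fault, evict 9, frames [4, 3]
pos 9: 2 -> fault, evict 4, frames [3, 2]
pos 10: 3 -> hit
pos 11: 2 -> hit
pos 12: 8 -> fault, evict 3, frames [2, 8]
At position 12, page 3 is evicted.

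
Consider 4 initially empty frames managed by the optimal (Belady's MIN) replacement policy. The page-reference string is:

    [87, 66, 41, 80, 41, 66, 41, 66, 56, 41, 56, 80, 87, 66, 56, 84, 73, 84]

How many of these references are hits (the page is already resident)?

87 → miss, frames (87)
66 → miss, frames (87 66)
41 → miss, frames (87 66 41)
80 → miss, frames (87 66 41 80)
41 → hit
66 → hit
41 → hit
66 → hit
56 → miss, evict 66, frames (87 41 80 56)
41 → hit
56 → hit
80 → hit
87 → hit
66 → miss, evict 80, frames (87 41 56 66)
56 → hit
84 → miss, evict 66, frames (87 41 56 84)
73 → miss, evict 56, frames (87 41 84 73)
84 → hit
Hits: 10.

10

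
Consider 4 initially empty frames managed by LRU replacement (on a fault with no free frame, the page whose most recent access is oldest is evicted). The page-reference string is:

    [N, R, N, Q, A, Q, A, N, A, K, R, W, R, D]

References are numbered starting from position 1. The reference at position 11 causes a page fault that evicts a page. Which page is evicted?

pos 1: N: fault, frames (N)
pos 2: R: fault, frames (N R)
pos 3: N: hit
pos 4: Q: fault, frames (R N Q)
pos 5: A: fault, frames (R N Q A)
pos 6: Q: hit
pos 7: A: hit
pos 8: N: hit
pos 9: A: hit
pos 10: K: fault, evict R, frames (Q N A K)
pos 11: R: fault, evict Q, frames (N A K R)
At position 11, page Q is evicted.

Q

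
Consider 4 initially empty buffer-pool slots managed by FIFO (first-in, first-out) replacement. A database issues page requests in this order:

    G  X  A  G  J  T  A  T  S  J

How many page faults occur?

G -> fault, frames {G}
X -> fault, frames {G,X}
A -> fault, frames {G,X,A}
G -> hit
J -> fault, frames {G,X,A,J}
T -> fault, evict G, frames {X,A,J,T}
A -> hit
T -> hit
S -> fault, evict X, frames {A,J,T,S}
J -> hit
Page faults: 6.

6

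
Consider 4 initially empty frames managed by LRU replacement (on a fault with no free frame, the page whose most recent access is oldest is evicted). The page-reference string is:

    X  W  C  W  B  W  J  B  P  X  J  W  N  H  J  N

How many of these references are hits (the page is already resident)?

6

X: miss, frames [X]
W: miss, frames [X, W]
C: miss, frames [X, W, C]
W: hit
B: miss, frames [X, C, W, B]
W: hit
J: miss, evict X, frames [C, B, W, J]
B: hit
P: miss, evict C, frames [W, J, B, P]
X: miss, evict W, frames [J, B, P, X]
J: hit
W: miss, evict B, frames [P, X, J, W]
N: miss, evict P, frames [X, J, W, N]
H: miss, evict X, frames [J, W, N, H]
J: hit
N: hit
Hits: 6.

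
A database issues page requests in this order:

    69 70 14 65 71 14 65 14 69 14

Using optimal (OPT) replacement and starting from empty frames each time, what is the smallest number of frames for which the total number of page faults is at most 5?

f=1: 10 faults
f=2: 7 faults
f=3: 6 faults
f=4: 5 faults
f=5: 5 faults
Smallest f with faults ≤ 5 is 4.

4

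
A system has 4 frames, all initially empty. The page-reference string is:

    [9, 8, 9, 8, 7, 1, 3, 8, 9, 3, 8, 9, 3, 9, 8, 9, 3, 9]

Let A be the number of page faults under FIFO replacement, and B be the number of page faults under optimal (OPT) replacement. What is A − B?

Under FIFO: F F . . F F F . F . F . . . . . . . → 7 faults.
Under OPT: F F . . F F F . . . . . . . . . . . → 5 faults.
A − B = 7 − 5 = 2.

2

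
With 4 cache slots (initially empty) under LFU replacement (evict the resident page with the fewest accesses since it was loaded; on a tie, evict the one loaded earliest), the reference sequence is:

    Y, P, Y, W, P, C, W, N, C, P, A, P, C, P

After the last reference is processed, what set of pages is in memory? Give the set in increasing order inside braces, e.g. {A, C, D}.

{C, P, W, Y}

Y: miss, frames (Y)
P: miss, frames (Y P)
Y: hit
W: miss, frames (Y P W)
P: hit
C: miss, frames (Y P W C)
W: hit
N: miss, evict C, frames (Y P W N)
C: miss, evict N, frames (Y P W C)
P: hit
A: miss, evict C, frames (Y P W A)
P: hit
C: miss, evict A, frames (Y P W C)
P: hit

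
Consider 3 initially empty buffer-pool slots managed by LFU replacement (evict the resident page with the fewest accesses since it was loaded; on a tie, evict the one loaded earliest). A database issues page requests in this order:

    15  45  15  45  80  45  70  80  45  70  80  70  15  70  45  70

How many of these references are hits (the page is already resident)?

15: miss, frames [15]
45: miss, frames [15, 45]
15: hit
45: hit
80: miss, frames [15, 45, 80]
45: hit
70: miss, evict 80, frames [15, 45, 70]
80: miss, evict 70, frames [15, 45, 80]
45: hit
70: miss, evict 80, frames [15, 45, 70]
80: miss, evict 70, frames [15, 45, 80]
70: miss, evict 80, frames [15, 45, 70]
15: hit
70: hit
45: hit
70: hit
Hits: 8.

8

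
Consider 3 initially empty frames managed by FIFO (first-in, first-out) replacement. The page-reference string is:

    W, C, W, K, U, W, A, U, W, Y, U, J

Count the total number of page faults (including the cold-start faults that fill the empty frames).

9

W → miss, frames (W)
C → miss, frames (W C)
W → hit
K → miss, frames (W C K)
U → miss, evict W, frames (C K U)
W → miss, evict C, frames (K U W)
A → miss, evict K, frames (U W A)
U → hit
W → hit
Y → miss, evict U, frames (W A Y)
U → miss, evict W, frames (A Y U)
J → miss, evict A, frames (Y U J)
Page faults: 9.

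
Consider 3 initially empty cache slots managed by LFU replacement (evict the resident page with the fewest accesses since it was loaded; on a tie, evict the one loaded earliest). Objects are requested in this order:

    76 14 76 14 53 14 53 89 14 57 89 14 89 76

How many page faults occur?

7

76: fault, frames {76}
14: fault, frames {76,14}
76: hit
14: hit
53: fault, frames {76,14,53}
14: hit
53: hit
89: fault, evict 76, frames {14,53,89}
14: hit
57: fault, evict 89, frames {14,53,57}
89: fault, evict 57, frames {14,53,89}
14: hit
89: hit
76: fault, evict 53, frames {14,89,76}
Page faults: 7.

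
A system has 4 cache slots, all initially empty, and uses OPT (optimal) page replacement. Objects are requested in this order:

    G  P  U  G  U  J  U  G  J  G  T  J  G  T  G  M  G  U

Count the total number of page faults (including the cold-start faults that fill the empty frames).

6

G: miss, frames {G}
P: miss, frames {G,P}
U: miss, frames {G,P,U}
G: hit
U: hit
J: miss, frames {G,P,U,J}
U: hit
G: hit
J: hit
G: hit
T: miss, evict P, frames {G,U,J,T}
J: hit
G: hit
T: hit
G: hit
M: miss, evict T, frames {G,U,J,M}
G: hit
U: hit
Page faults: 6.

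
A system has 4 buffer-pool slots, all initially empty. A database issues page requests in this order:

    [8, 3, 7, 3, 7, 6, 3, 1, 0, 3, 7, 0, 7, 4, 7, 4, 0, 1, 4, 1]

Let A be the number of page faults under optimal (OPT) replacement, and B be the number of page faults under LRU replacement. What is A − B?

-2

Under OPT: F F F . . F . F F . . . . F . . . . . . → 7 faults.
Under LRU: F F F . . F . F F . F . . F . . . F . . → 9 faults.
A − B = 7 − 9 = -2.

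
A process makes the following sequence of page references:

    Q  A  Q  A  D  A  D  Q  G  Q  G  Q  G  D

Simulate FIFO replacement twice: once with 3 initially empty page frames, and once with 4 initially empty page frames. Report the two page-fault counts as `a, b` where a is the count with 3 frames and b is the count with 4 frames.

3 frames: F F . . F . . . F F . . . . → 5 faults.
4 frames: F F . . F . . . F . . . . . → 4 faults.
4 < 5: adding a frame reduced faults, as is typical.

5, 4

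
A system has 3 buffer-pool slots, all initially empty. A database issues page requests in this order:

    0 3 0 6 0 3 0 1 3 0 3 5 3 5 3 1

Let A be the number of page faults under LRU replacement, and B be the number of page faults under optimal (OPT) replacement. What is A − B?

1

Under LRU: F F . F . . . F . . . F . . . F → 6 faults.
Under OPT: F F . F . . . F . . . F . . . . → 5 faults.
A − B = 6 − 5 = 1.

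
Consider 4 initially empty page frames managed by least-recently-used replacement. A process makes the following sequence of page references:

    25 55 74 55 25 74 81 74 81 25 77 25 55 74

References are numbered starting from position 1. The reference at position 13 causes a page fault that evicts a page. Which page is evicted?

pos 1: 25 → miss, frames (25)
pos 2: 55 → miss, frames (25 55)
pos 3: 74 → miss, frames (25 55 74)
pos 4: 55 → hit
pos 5: 25 → hit
pos 6: 74 → hit
pos 7: 81 → miss, frames (55 25 74 81)
pos 8: 74 → hit
pos 9: 81 → hit
pos 10: 25 → hit
pos 11: 77 → miss, evict 55, frames (74 81 25 77)
pos 12: 25 → hit
pos 13: 55 → miss, evict 74, frames (81 77 25 55)
At position 13, page 74 is evicted.

74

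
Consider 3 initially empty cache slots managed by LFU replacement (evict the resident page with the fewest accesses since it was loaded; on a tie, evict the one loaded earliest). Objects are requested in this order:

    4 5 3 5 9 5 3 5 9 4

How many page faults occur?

4: miss, frames {4}
5: miss, frames {4,5}
3: miss, frames {4,5,3}
5: hit
9: miss, evict 4, frames {5,3,9}
5: hit
3: hit
5: hit
9: hit
4: miss, evict 3, frames {5,9,4}
Page faults: 5.

5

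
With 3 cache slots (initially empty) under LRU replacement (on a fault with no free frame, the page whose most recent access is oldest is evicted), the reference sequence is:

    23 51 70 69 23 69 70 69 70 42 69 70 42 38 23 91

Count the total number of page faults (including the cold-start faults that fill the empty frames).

23 -> fault, frames [23]
51 -> fault, frames [23, 51]
70 -> fault, frames [23, 51, 70]
69 -> fault, evict 23, frames [51, 70, 69]
23 -> fault, evict 51, frames [70, 69, 23]
69 -> hit
70 -> hit
69 -> hit
70 -> hit
42 -> fault, evict 23, frames [69, 70, 42]
69 -> hit
70 -> hit
42 -> hit
38 -> fault, evict 69, frames [70, 42, 38]
23 -> fault, evict 70, frames [42, 38, 23]
91 -> fault, evict 42, frames [38, 23, 91]
Page faults: 9.

9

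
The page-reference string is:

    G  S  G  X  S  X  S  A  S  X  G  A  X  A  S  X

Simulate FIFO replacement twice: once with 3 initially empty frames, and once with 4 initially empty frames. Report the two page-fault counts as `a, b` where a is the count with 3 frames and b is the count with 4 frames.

7, 4

3 frames: F F . F . . . F . . F . . . F F → 7 faults.
4 frames: F F . F . . . F . . . . . . . . → 4 faults.
4 < 7: adding a frame reduced faults, as is typical.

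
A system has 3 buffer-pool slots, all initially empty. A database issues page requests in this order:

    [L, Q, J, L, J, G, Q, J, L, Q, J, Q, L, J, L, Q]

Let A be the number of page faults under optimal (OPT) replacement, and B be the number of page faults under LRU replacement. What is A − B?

Under OPT: F F F . . F . . F . . . . . . . → 5 faults.
Under LRU: F F F . . F F . F . . . . . . . → 6 faults.
A − B = 5 − 6 = -1.

-1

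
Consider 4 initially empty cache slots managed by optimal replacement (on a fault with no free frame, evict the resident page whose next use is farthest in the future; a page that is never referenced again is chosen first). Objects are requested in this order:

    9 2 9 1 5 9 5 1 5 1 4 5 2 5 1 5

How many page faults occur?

5

9 → fault, frames [9]
2 → fault, frames [9, 2]
9 → hit
1 → fault, frames [9, 2, 1]
5 → fault, frames [9, 2, 1, 5]
9 → hit
5 → hit
1 → hit
5 → hit
1 → hit
4 → fault, evict 9, frames [2, 1, 5, 4]
5 → hit
2 → hit
5 → hit
1 → hit
5 → hit
Page faults: 5.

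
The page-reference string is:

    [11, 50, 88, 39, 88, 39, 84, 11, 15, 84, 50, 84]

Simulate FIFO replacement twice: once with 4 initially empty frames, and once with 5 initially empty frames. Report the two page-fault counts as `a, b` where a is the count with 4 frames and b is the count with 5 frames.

4 frames: F F F F . . F F F . F . → 8 faults.
5 frames: F F F F . . F . F . . . → 6 faults.
6 < 8: adding a frame reduced faults, as is typical.

8, 6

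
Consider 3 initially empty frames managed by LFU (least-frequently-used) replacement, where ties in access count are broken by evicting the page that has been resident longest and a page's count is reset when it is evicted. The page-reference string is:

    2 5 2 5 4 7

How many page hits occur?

2

2 → miss, frames {2}
5 → miss, frames {2,5}
2 → hit
5 → hit
4 → miss, frames {2,5,4}
7 → miss, evict 4, frames {2,5,7}
Hits: 2.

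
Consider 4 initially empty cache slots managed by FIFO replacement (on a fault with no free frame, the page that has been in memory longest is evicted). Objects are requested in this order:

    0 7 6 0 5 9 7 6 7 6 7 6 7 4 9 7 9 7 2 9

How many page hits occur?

0: fault, frames (0)
7: fault, frames (0 7)
6: fault, frames (0 7 6)
0: hit
5: fault, frames (0 7 6 5)
9: fault, evict 0, frames (7 6 5 9)
7: hit
6: hit
7: hit
6: hit
7: hit
6: hit
7: hit
4: fault, evict 7, frames (6 5 9 4)
9: hit
7: fault, evict 6, frames (5 9 4 7)
9: hit
7: hit
2: fault, evict 5, frames (9 4 7 2)
9: hit
Hits: 12.

12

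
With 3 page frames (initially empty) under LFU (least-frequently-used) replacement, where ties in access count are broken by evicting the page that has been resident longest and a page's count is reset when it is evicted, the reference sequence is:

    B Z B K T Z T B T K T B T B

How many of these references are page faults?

B → fault, frames (B)
Z → fault, frames (B Z)
B → hit
K → fault, frames (B Z K)
T → fault, evict Z, frames (B K T)
Z → fault, evict K, frames (B T Z)
T → hit
B → hit
T → hit
K → fault, evict Z, frames (B T K)
T → hit
B → hit
T → hit
B → hit
Page faults: 6.

6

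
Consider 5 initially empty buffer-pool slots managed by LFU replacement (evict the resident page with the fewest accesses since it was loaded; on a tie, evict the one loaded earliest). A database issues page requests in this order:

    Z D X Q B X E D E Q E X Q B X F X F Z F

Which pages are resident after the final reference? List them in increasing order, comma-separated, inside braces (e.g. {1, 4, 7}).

Z -> fault, frames {Z}
D -> fault, frames {Z,D}
X -> fault, frames {Z,D,X}
Q -> fault, frames {Z,D,X,Q}
B -> fault, frames {Z,D,X,Q,B}
X -> hit
E -> fault, evict Z, frames {D,X,Q,B,E}
D -> hit
E -> hit
Q -> hit
E -> hit
X -> hit
Q -> hit
B -> hit
X -> hit
F -> fault, evict D, frames {X,Q,B,E,F}
X -> hit
F -> hit
Z -> fault, evict B, frames {X,Q,E,F,Z}
F -> hit

{E, F, Q, X, Z}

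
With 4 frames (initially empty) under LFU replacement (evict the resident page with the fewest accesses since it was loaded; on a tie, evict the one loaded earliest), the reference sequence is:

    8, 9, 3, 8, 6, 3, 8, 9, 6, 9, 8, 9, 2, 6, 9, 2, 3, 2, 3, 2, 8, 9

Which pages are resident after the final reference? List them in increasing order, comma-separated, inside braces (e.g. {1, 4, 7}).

8 → miss, frames [8]
9 → miss, frames [8, 9]
3 → miss, frames [8, 9, 3]
8 → hit
6 → miss, frames [8, 9, 3, 6]
3 → hit
8 → hit
9 → hit
6 → hit
9 → hit
8 → hit
9 → hit
2 → miss, evict 3, frames [8, 9, 6, 2]
6 → hit
9 → hit
2 → hit
3 → miss, evict 2, frames [8, 9, 6, 3]
2 → miss, evict 3, frames [8, 9, 6, 2]
3 → miss, evict 2, frames [8, 9, 6, 3]
2 → miss, evict 3, frames [8, 9, 6, 2]
8 → hit
9 → hit

{2, 6, 8, 9}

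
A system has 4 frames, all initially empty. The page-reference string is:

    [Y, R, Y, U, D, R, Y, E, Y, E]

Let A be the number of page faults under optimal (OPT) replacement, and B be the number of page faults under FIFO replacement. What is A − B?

-1

Under OPT: F F . F F . . F . . → 5 faults.
Under FIFO: F F . F F . . F F . → 6 faults.
A − B = 5 − 6 = -1.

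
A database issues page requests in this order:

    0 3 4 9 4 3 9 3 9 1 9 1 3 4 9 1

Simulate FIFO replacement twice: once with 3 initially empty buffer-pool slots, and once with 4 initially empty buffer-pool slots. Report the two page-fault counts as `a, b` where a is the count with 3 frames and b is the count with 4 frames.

9, 5

3 frames: F F F F . . . . . F . . F F F F → 9 faults.
4 frames: F F F F . . . . . F . . . . . . → 5 faults.
5 < 9: adding a frame reduced faults, as is typical.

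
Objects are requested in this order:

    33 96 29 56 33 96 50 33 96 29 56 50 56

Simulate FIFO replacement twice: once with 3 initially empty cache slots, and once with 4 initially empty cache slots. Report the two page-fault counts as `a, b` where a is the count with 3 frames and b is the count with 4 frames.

9, 10

3 frames: F F F F F F F . . F F . . → 9 faults.
4 frames: F F F F . . F F F F F F . → 10 faults.
10 > 9: adding a frame increased faults — Belady's anomaly.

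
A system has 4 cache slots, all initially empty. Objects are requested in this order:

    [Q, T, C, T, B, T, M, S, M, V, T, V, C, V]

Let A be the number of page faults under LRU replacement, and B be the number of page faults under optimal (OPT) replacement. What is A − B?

Under LRU: F F F . F . F F . F . . F . → 8 faults.
Under OPT: F F F . F . F F . F . . . . → 7 faults.
A − B = 8 − 7 = 1.

1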